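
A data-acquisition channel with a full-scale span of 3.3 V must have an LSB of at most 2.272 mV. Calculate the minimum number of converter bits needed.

Number of steps required ≥ 3.3 V / 2.272 mV = 1452.46.
Need 2^N ≥ 1452.46; 2^10 = 1024, 2^11 = 2048.
Minimum N = 11.

11 bits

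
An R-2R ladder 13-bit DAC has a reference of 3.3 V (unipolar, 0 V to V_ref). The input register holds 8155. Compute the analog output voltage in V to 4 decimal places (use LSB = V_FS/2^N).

3.2851 V

LSB = 3.3 V / 2^13 = 402.83 µV.
V_out = 0 + 8155 × 0.000402832 V = 3.2851 V.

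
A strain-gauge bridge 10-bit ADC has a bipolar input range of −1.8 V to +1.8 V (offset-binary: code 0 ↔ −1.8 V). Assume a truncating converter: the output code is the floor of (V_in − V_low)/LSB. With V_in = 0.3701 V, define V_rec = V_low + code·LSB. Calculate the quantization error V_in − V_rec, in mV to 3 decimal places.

0.959 mV

Step size: 3.6 V ÷ 2^10 = 3.516 mV.
Scaled input = 617.2729 LSBs, so code = 617.
Code 617 maps back to (−1.8) + 617×0.00351563 V = 0.36914062 V.
Error = 0.3701 − 0.36914062 = 0.000959375 V = 0.959 mV.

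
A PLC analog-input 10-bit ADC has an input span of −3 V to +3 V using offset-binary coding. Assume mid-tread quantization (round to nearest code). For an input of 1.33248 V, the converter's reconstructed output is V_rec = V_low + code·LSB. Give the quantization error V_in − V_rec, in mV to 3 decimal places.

2.402 mV

LSB = 6/2^10 = 5.859 mV.
(1.33248 − (−3))/0.00585938 = 739.4099; round gives code 739.
Code 739 maps back to (−3) + 739×0.00585938 V = 1.3300781 V.
Error = 1.33248 − 1.3300781 = 0.00240187 V = 2.402 mV.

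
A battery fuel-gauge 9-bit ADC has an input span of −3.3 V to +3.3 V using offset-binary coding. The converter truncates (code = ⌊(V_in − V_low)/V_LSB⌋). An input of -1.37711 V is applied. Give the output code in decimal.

LSB = 6.6 V / 512 = 12.891 mV.
Input sits at 149.170 steps above V_low.
Floor → code 149.

code 149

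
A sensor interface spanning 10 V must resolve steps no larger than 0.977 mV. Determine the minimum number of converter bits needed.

Number of steps required ≥ 10 V / 0.977 mV = 10235.41.
Need 2^N ≥ 10235.41; 2^13 = 8192, 2^14 = 16384.
Minimum N = 14.

14 bits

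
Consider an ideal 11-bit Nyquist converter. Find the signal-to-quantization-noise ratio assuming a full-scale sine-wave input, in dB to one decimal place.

SNR ≈ 6.02·N + 1.76 dB = 6.02·11 + 1.76 = 67.98 dB.

68.0 dB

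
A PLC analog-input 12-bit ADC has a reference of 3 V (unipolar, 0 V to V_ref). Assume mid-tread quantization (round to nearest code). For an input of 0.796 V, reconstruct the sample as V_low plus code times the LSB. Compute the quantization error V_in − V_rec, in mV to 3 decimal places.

One LSB is 3 V / 4096 = 0.732 mV.
(V_in − V_low)/LSB = (0.796 − 0)/0.000732422 = 1086.8053 → code 1087 (round).
V_rec = 0 + 1087·0.000732422 = 0.79614258 V.
Error = 0.796 − 0.79614258 = -0.000142578 V = -0.143 mV.

-0.143 mV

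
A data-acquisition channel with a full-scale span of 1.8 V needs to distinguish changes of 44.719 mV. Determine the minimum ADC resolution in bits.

Number of steps required ≥ 1.8 V / 44.719 mV = 40.25.
Need 2^N ≥ 40.25; 2^5 = 32, 2^6 = 64.
Minimum N = 6.

6 bits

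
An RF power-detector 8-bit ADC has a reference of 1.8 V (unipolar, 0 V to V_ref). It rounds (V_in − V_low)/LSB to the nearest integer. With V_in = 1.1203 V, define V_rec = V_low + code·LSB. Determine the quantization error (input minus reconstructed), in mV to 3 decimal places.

LSB = 1.8/2^8 = 7.031 mV.
(1.1203 − 0)/0.00703125 = 159.3316; round gives code 159.
V_rec = 0 + 159·0.00703125 = 1.1179687 V.
V_in − V_rec = 0.00233125 V = 2.331 mV.

2.331 mV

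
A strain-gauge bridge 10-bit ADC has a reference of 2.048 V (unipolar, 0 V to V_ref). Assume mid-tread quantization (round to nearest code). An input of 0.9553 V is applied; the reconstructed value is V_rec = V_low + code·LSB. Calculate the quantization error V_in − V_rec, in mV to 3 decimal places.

-0.700 mV

LSB = 2.048/2^10 = 2.000 mV.
Scaled input = 477.6500 LSBs, so code = 478.
V_rec = 0 + 478·0.002 = 0.956 V.
Difference: -0.0007 V → -0.700 mV.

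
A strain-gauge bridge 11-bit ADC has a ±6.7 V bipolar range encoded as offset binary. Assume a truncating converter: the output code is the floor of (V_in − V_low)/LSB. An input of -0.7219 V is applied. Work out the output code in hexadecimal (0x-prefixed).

code 0x391 (decimal 913)

Full-scale span = 13.4 V; LSB = 13.4/2^11 = 6.543 mV.
Input sits at 913.668 steps above V_low.
So the output code is 913.
In hexadecimal (0x-prefixed): 0x391.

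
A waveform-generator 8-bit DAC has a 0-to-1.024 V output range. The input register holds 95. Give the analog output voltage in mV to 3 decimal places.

LSB = 1.024 V / 2^8 = 4.000 mV.
V_out = 0 + 95 × 0.004 V = 0.38 V.
= 380.000 mV.

380.000 mV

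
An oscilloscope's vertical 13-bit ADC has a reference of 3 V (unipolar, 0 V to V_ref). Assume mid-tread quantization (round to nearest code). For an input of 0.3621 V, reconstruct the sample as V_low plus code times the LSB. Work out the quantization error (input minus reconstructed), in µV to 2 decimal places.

-82.62 µV

Step size: 3 V ÷ 2^13 = 366.21 µV.
(0.3621 − 0)/0.000366211 = 988.7744; round gives code 989.
V_rec = 0 + 989·0.000366211 = 0.36218262 V.
Difference: -8.26172e-05 V → -82.62 µV.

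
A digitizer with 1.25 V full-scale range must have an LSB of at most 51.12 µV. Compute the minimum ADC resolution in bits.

15 bits

Number of steps required ≥ 1.25 V / 51.12 µV = 24452.27.
Need 2^N ≥ 24452.27; 2^14 = 16384, 2^15 = 32768.
Minimum N = 15.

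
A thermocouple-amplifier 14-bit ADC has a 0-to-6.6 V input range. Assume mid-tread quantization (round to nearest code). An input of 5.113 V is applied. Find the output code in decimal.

With 16384 levels over 6.6 V, one step is 402.83 µV.
Input sits at 12692.635 steps above V_low.
So the output code is 12693.

code 12693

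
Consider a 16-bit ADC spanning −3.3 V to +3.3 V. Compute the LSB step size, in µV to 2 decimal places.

Full-scale span = 6.6 V.
LSB = 6.6 / 2^16 = 6.6 / 65536 = 0.000100708 V = 100.71 µV.

100.71 µV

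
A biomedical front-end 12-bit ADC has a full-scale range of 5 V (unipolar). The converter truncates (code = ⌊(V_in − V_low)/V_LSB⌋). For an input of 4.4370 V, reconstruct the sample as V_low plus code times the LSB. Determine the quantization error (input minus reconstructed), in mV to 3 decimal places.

0.965 mV

One LSB is 5 V / 4096 = 1.221 mV.
(4.4370 − 0)/0.0012207 = 3634.7904; ⌊·⌋ gives code 3634.
V_rec = 0 + 3634·0.0012207 = 4.4360352 V.
Difference: 0.000964844 V → 0.965 mV.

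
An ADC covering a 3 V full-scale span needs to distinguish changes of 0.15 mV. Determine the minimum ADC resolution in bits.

Number of steps required ≥ 3 V / 0.15 mV = 20000.00.
Need 2^N ≥ 20000.00; 2^14 = 16384, 2^15 = 32768.
Minimum N = 15.

15 bits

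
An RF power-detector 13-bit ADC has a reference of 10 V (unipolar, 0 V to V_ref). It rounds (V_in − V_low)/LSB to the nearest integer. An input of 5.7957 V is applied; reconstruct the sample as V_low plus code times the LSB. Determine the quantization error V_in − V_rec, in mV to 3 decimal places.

Step size: 10 V ÷ 2^13 = 1.221 mV.
(5.7957 − 0)/0.0012207 = 4747.8374; round gives code 4748.
V_rec = 0 + 4748·0.0012207 = 5.7958984 V.
Error = 5.7957 − 5.7958984 = -0.000198437 V = -0.198 mV.

-0.198 mV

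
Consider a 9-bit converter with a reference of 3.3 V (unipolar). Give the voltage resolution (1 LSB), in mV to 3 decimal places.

6.445 mV

Full-scale span = 3.3 V.
LSB = 3.3 / 2^9 = 3.3 / 512 = 0.00644531 V = 6.445 mV.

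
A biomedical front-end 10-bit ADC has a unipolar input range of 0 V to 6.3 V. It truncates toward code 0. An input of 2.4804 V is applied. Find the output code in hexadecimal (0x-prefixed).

code 0x193 (decimal 403)

LSB = 6.3 V / 1024 = 6.152 mV.
Input sits at 403.163 steps above V_low.
So the output code is 403.
In hexadecimal (0x-prefixed): 0x193.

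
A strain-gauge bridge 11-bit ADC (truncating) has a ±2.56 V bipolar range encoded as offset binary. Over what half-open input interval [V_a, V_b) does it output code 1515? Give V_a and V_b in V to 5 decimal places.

LSB = 5.12/2^11 = 2.500 mV.
V_a = V_low + 1515·LSB = 1.2275 V; V_b = V_low + 1516·LSB = 1.23 V.

[1.22750 V, 1.23000 V)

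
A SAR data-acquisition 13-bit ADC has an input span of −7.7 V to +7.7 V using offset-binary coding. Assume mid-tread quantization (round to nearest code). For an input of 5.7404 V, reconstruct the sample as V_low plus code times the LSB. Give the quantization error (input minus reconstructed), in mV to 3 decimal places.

LSB = 15.4/2^13 = 1.880 mV.
(5.7404 − (−7.7))/0.00187988 = 7149.5946; round gives code 7150.
V_rec = (−7.7) + 7150·0.00187988 = 5.7411621 V.
Error = 5.7404 − 5.7411621 = -0.000762109 V = -0.762 mV.

-0.762 mV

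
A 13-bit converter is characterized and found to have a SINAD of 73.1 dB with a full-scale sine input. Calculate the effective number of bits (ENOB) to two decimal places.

ENOB = (SINAD − 1.76) / 6.02 = (73.1 − 1.76)/6.02 = 11.850.

11.85 bits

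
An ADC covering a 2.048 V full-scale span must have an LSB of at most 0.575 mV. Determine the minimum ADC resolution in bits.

Number of steps required ≥ 2.048 V / 0.575 mV = 3561.74.
Need 2^N ≥ 3561.74; 2^11 = 2048, 2^12 = 4096.
Minimum N = 12.

12 bits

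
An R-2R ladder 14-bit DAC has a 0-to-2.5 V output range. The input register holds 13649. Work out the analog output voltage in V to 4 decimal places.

LSB = 2.5 V / 2^14 = 152.59 µV.
V_out = 0 + 13649 × 0.000152588 V = 2.08267 V.

2.0827 V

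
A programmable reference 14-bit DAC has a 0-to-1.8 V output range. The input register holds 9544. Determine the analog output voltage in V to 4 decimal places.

LSB = 1.8 V / 2^14 = 109.86 µV.
V_out = 0 + 9544 × 0.000109863 V = 1.04854 V.

1.0485 V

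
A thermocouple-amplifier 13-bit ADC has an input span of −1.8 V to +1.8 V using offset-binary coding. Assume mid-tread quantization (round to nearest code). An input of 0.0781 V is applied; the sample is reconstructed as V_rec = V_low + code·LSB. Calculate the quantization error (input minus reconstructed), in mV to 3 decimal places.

One LSB is 3.6 V / 8192 = 439.45 µV.
Scaled input = 4273.7209 LSBs, so code = 4274.
V_rec = (−1.8) + 4274·0.000439453 = 0.078222656 V.
Error = 0.0781 − 0.078222656 = -0.000122656 V = -0.123 mV.

-0.123 mV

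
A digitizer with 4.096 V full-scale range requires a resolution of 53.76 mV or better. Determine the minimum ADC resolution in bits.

7 bits

Number of steps required ≥ 4.096 V / 53.76 mV = 76.19.
Need 2^N ≥ 76.19; 2^6 = 64, 2^7 = 128.
Minimum N = 7.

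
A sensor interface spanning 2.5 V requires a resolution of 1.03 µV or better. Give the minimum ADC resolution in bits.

22 bits

Number of steps required ≥ 2.5 V / 1.03 µV = 2427184.47.
Need 2^N ≥ 2427184.47; 2^21 = 2097152, 2^22 = 4194304.
Minimum N = 22.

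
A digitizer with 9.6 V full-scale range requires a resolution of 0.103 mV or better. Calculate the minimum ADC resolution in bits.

17 bits

Number of steps required ≥ 9.6 V / 0.103 mV = 93203.88.
Need 2^N ≥ 93203.88; 2^16 = 65536, 2^17 = 131072.
Minimum N = 17.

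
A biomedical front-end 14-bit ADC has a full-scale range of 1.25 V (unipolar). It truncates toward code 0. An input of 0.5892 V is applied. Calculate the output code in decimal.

LSB = 1.25 V / 16384 = 76.29 µV.
Input sits at 7722.762 steps above V_low.
Floor → code 7722.

code 7722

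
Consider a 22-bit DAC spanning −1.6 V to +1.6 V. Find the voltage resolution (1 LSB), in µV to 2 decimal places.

0.76 µV

Full-scale span = 3.2 V.
LSB = 3.2 / 2^22 = 3.2 / 4194304 = 7.62939e-07 V = 0.76 µV.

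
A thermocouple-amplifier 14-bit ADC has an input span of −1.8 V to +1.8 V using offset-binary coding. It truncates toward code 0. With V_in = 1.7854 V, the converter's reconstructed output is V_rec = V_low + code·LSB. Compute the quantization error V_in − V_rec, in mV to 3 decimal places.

0.122 mV

Step size: 3.6 V ÷ 2^14 = 219.73 µV.
(V_in − V_low)/LSB = (1.7854 − (−1.8))/0.000219727 = 16317.5538 → code 16317 (floor).
Reconstructed: 1.7852783 V.
Error = 1.7854 − 1.7852783 = 0.00012168 V = 0.122 mV.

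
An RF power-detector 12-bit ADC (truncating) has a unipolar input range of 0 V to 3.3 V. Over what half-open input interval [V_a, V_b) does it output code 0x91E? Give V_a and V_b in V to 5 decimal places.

LSB = 3.3/2^12 = 0.806 mV.
Code 0x91E = 2334 decimal.
V_a = V_low + 2334·LSB = 1.88042 V; V_b = V_low + 2335·LSB = 1.88123 V.

[1.88042 V, 1.88123 V)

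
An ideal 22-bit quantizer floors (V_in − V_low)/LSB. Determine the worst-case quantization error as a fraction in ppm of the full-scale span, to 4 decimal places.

Truncating → worst-case error = 1 LSB = V_FS/2^22, so 1e+06/4194304 = 0.238419 ppm of full scale.

0.2384 ppm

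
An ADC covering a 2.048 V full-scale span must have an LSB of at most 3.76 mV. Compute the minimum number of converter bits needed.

10 bits

Number of steps required ≥ 2.048 V / 3.76 mV = 544.68.
Need 2^N ≥ 544.68; 2^9 = 512, 2^10 = 1024.
Minimum N = 10.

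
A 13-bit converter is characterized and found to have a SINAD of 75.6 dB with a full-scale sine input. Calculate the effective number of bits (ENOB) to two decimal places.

12.27 bits

ENOB = (SINAD − 1.76) / 6.02 = (75.6 − 1.76)/6.02 = 12.266.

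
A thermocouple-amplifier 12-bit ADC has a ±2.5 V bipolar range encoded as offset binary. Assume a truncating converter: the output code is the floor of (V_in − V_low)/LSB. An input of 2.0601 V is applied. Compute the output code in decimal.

code 3735

LSB = 5 V / 4096 = 1.221 mV.
(V_in − V_low)/LSB = (2.0601 − (−2.5)) / 0.0012207 = 3735.634.
So the output code is 3735.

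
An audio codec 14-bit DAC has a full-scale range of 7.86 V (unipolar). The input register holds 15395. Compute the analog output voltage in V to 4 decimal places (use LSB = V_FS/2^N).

LSB = 7.86 V / 2^14 = 479.74 µV.
V_out = 0 + 15395 × 0.000479736 V = 7.38554 V.

7.3855 V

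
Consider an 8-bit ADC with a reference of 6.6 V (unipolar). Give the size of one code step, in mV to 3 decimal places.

25.781 mV

Full-scale span = 6.6 V.
LSB = 6.6 / 2^8 = 6.6 / 256 = 0.0257812 V = 25.781 mV.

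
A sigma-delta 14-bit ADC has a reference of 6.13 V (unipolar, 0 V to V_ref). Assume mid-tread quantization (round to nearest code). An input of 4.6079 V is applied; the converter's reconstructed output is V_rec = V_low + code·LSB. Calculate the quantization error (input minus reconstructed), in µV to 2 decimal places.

-76.07 µV

LSB = 6.13/2^14 = 374.15 µV.
Scaled input = 12315.7967 LSBs, so code = 12316.
Reconstructed: 4.6079761 V.
V_in − V_rec = -7.60742e-05 V = -76.07 µV.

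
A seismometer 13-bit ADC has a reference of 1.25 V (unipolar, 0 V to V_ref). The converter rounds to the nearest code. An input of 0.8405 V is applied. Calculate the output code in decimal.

Full-scale span = 1.25 V; LSB = 1.25/2^13 = 152.59 µV.
Input sits at 5508.301 steps above V_low.
round(5508.301) = 5508.

code 5508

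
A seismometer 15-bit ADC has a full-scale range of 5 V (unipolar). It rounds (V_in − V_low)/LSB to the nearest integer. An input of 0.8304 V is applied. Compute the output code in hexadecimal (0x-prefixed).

code 0x1542 (decimal 5442)

LSB = 5 V / 32768 = 152.59 µV.
(V_in − V_low)/LSB = (0.8304 − 0) / 0.000152588 = 5442.109.
round(5442.109) = 5442.
In hexadecimal (0x-prefixed): 0x1542.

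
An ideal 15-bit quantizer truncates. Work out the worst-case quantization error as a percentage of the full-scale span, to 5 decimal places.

Truncating → worst-case error = 1 LSB = V_FS/2^15, so 100/32768 = 0.00305176 % of full scale.

0.00305 %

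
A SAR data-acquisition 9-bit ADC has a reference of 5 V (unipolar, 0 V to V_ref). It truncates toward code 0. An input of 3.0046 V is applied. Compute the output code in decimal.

code 307

LSB = 5 V / 512 = 9.766 mV.
(V_in − V_low)/LSB = (3.0046 − 0) / 0.00976562 = 307.671.
So the output code is 307.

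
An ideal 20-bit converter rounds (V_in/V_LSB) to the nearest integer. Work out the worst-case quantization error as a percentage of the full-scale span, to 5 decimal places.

Rounding → worst-case error = ½ LSB = V_FS/2^21, so 100/2097152 = 4.76837e-05 % of full scale.

0.00005 %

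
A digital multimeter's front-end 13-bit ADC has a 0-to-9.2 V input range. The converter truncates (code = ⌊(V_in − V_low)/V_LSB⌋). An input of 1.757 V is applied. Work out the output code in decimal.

LSB = 9.2 V / 8192 = 1.123 mV.
(V_in − V_low)/LSB = (1.757 − 0) / 0.00112305 = 1564.494.
So the output code is 1564.

code 1564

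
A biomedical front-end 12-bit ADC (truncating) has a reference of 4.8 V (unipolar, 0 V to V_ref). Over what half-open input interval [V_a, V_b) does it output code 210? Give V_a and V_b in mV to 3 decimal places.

[246.094 mV, 247.266 mV)

LSB = 4.8/2^12 = 1.172 mV.
V_a = V_low + 210·LSB = 0.246094 V; V_b = V_low + 211·LSB = 0.247266 V.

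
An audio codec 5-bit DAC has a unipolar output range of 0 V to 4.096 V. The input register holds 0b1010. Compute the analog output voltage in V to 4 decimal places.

LSB = 4.096 V / 2^5 = 128.000 mV.
Code 0b1010 = 10 decimal.
V_out = 0 + 10 × 0.128 V = 1.28 V.

1.2800 V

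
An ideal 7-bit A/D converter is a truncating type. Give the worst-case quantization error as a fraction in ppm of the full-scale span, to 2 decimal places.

7812.50 ppm

Truncating → worst-case error = 1 LSB = V_FS/2^7, so 1e+06/128 = 7812.5 ppm of full scale.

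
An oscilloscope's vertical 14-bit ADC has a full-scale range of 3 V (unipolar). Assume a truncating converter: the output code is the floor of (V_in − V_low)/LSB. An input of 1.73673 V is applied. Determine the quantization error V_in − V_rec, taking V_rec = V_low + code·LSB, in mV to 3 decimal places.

0.158 mV

Step size: 3 V ÷ 2^14 = 183.11 µV.
Scaled input = 9484.8614 LSBs, so code = 9484.
Code 9484 maps back to 0 + 9484×0.000183105 V = 1.7365723 V.
V_in − V_rec = 0.000157734 V = 0.158 mV.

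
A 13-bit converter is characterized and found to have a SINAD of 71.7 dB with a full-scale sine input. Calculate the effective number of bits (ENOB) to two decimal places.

ENOB = (SINAD − 1.76) / 6.02 = (71.7 − 1.76)/6.02 = 11.618.

11.62 bits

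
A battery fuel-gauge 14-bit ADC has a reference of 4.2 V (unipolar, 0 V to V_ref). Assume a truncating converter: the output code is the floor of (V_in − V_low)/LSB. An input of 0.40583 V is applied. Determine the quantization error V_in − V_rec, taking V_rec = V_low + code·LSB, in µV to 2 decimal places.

One LSB is 4.2 V / 16384 = 256.35 µV.
Scaled input = 1583.1235 LSBs, so code = 1583.
Reconstructed: 0.40579834 V.
Error = 0.40583 − 0.40579834 = 3.16602e-05 V = 31.66 µV.

31.66 µV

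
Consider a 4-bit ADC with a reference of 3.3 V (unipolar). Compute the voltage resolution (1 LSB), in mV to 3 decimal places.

206.250 mV

Full-scale span = 3.3 V.
LSB = 3.3 / 2^4 = 3.3 / 16 = 0.20625 V = 206.250 mV.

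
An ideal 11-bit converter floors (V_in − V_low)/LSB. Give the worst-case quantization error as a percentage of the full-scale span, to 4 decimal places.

0.0488 %

Truncating → worst-case error = 1 LSB = V_FS/2^11, so 100/2048 = 0.0488281 % of full scale.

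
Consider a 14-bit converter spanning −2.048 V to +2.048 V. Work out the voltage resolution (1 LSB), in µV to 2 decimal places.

250.00 µV

Full-scale span = 4.096 V.
LSB = 4.096 / 2^14 = 4.096 / 16384 = 0.00025 V = 250.00 µV.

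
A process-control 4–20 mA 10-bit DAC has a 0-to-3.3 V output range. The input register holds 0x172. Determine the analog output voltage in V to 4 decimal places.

1.1924 V

LSB = 3.3 V / 2^10 = 3.223 mV.
Code 0x172 = 370 decimal.
V_out = 0 + 370 × 0.00322266 V = 1.19238 V.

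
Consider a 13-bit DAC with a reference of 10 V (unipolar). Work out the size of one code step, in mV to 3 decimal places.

Full-scale span = 10 V.
LSB = 10 / 2^13 = 10 / 8192 = 0.0012207 V = 1.221 mV.

1.221 mV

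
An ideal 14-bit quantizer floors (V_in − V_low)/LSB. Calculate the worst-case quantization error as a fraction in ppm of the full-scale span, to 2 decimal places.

Truncating → worst-case error = 1 LSB = V_FS/2^14, so 1e+06/16384 = 61.0352 ppm of full scale.

61.04 ppm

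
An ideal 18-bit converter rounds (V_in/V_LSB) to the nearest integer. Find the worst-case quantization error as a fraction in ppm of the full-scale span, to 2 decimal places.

Rounding → worst-case error = ½ LSB = V_FS/2^19, so 1e+06/524288 = 1.90735 ppm of full scale.

1.91 ppm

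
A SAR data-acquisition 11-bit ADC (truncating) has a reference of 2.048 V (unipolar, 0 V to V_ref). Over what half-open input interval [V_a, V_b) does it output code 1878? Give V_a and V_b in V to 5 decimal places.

[1.87800 V, 1.87900 V)

LSB = 2.048/2^11 = 1.000 mV.
V_a = V_low + 1878·LSB = 1.878 V; V_b = V_low + 1879·LSB = 1.879 V.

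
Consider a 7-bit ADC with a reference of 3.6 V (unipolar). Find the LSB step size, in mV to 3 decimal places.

28.125 mV

Full-scale span = 3.6 V.
LSB = 3.6 / 2^7 = 3.6 / 128 = 0.028125 V = 28.125 mV.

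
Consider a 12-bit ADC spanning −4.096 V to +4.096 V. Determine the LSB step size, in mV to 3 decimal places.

2.000 mV

Full-scale span = 8.192 V.
LSB = 8.192 / 2^12 = 8.192 / 4096 = 0.002 V = 2.000 mV.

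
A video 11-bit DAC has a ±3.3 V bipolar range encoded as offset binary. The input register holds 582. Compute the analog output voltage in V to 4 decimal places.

-1.4244 V

LSB = 6.6 V / 2^11 = 3.223 mV.
V_out = (−3.3) + 582 × 0.00322266 V = -1.42441 V.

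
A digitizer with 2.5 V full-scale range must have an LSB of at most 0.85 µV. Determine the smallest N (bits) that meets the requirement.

22 bits

Number of steps required ≥ 2.5 V / 0.85 µV = 2941176.47.
Need 2^N ≥ 2941176.47; 2^21 = 2097152, 2^22 = 4194304.
Minimum N = 22.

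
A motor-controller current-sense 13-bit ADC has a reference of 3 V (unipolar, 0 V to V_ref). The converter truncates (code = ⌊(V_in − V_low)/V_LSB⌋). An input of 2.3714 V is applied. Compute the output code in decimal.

With 8192 levels over 3 V, one step is 366.21 µV.
(V_in − V_low)/LSB = (2.3714 − 0) / 0.000366211 = 6475.503.
⌊·⌋(6475.503) = 6475.

code 6475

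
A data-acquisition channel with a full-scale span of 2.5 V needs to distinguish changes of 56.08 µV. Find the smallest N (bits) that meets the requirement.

16 bits

Number of steps required ≥ 2.5 V / 56.08 µV = 44579.17.
Need 2^N ≥ 44579.17; 2^15 = 32768, 2^16 = 65536.
Minimum N = 16.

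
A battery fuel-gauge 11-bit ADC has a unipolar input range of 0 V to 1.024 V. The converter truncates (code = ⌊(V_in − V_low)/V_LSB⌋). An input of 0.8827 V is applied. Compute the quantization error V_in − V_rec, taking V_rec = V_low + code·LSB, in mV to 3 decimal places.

0.200 mV

Step size: 1.024 V ÷ 2^11 = 0.500 mV.
(0.8827 − 0)/0.0005 = 1765.4000; ⌊·⌋ gives code 1765.
V_rec = 0 + 1765·0.0005 = 0.8825 V.
V_in − V_rec = 0.0002 V = 0.200 mV.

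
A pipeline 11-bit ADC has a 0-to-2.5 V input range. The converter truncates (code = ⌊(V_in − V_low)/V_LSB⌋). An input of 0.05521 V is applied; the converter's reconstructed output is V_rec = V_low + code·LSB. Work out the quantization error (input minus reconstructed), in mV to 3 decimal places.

0.278 mV

One LSB is 2.5 V / 2048 = 1.221 mV.
Scaled input = 45.2280 LSBs, so code = 45.
V_rec = 0 + 45·0.0012207 = 0.054931641 V.
Error = 0.05521 − 0.054931641 = 0.000278359 V = 0.278 mV.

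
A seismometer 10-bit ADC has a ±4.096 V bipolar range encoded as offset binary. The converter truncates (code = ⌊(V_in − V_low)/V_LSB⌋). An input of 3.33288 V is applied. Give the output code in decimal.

LSB = 8.192 V / 1024 = 8.000 mV.
Input sits at 928.610 steps above V_low.
Floor → code 928.

code 928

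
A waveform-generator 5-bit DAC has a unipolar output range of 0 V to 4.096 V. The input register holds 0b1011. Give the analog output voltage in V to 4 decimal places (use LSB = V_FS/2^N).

LSB = 4.096 V / 2^5 = 128.000 mV.
Code 0b1011 = 11 decimal.
V_out = 0 + 11 × 0.128 V = 1.408 V.

1.4080 V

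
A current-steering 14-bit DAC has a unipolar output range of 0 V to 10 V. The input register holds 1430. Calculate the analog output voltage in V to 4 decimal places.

LSB = 10 V / 2^14 = 0.610 mV.
V_out = 0 + 1430 × 0.000610352 V = 0.872803 V.

0.8728 V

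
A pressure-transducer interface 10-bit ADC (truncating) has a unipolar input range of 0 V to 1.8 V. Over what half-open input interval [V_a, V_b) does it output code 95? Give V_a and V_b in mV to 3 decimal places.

LSB = 1.8/2^10 = 1.758 mV.
V_a = V_low + 95·LSB = 0.166992 V; V_b = V_low + 96·LSB = 0.16875 V.

[166.992 mV, 168.750 mV)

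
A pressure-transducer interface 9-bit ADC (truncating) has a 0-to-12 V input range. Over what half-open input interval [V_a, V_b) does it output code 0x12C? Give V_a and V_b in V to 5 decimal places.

[7.03125 V, 7.05469 V)

LSB = 12/2^9 = 23.438 mV.
Code 0x12C = 300 decimal.
V_a = V_low + 300·LSB = 7.03125 V; V_b = V_low + 301·LSB = 7.05469 V.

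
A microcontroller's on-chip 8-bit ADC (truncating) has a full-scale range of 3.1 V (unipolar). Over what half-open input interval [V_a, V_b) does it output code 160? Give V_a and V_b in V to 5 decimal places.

[1.93750 V, 1.94961 V)

LSB = 3.1/2^8 = 12.109 mV.
V_a = V_low + 160·LSB = 1.9375 V; V_b = V_low + 161·LSB = 1.94961 V.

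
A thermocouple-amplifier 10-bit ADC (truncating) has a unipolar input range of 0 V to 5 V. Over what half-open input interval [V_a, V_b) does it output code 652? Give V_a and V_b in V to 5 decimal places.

LSB = 5/2^10 = 4.883 mV.
V_a = V_low + 652·LSB = 3.18359 V; V_b = V_low + 653·LSB = 3.18848 V.

[3.18359 V, 3.18848 V)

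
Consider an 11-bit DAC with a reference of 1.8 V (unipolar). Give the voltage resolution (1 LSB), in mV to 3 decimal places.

Full-scale span = 1.8 V.
LSB = 1.8 / 2^11 = 1.8 / 2048 = 0.000878906 V = 0.879 mV.

0.879 mV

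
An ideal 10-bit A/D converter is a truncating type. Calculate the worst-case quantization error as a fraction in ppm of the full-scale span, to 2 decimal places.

Truncating → worst-case error = 1 LSB = V_FS/2^10, so 1e+06/1024 = 976.562 ppm of full scale.

976.56 ppm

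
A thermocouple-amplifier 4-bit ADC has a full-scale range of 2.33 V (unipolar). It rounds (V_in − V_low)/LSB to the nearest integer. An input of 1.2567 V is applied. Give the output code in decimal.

With 16 levels over 2.33 V, one step is 145.625 mV.
(1.2567 − 0) / 0.145625 = 8.630 LSBs.
Round → code 9.

code 9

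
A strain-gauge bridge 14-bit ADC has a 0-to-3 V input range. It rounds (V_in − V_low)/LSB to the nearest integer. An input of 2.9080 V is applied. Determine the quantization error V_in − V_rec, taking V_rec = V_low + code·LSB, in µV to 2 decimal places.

-81.05 µV

LSB = 3/2^14 = 183.11 µV.
(2.9080 − 0)/0.000183105 = 15881.5573; round gives code 15882.
V_rec = 0 + 15882·0.000183105 = 2.9080811 V.
Error = 2.9080 − 2.9080811 = -8.10547e-05 V = -81.05 µV.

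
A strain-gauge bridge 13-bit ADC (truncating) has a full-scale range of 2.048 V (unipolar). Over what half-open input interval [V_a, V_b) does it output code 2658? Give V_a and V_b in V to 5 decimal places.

[0.66450 V, 0.66475 V)

LSB = 2.048/2^13 = 250.00 µV.
V_a = V_low + 2658·LSB = 0.6645 V; V_b = V_low + 2659·LSB = 0.66475 V.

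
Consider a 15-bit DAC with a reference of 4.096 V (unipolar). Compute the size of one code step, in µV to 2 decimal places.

Full-scale span = 4.096 V.
LSB = 4.096 / 2^15 = 4.096 / 32768 = 0.000125 V = 125.00 µV.

125.00 µV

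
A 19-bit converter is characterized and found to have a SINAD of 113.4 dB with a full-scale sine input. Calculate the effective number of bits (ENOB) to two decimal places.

18.54 bits

ENOB = (SINAD − 1.76) / 6.02 = (113.4 − 1.76)/6.02 = 18.545.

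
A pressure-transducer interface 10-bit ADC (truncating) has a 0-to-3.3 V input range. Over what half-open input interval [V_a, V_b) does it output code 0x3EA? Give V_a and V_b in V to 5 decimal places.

[3.22910 V, 3.23232 V)

LSB = 3.3/2^10 = 3.223 mV.
Code 0x3EA = 1002 decimal.
V_a = V_low + 1002·LSB = 3.2291 V; V_b = V_low + 1003·LSB = 3.23232 V.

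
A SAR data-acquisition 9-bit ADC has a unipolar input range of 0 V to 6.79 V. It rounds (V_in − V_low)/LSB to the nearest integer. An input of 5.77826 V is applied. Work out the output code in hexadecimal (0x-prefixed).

code 0x1B4 (decimal 436)

With 512 levels over 6.79 V, one step is 13.262 mV.
Input sits at 435.710 steps above V_low.
round(435.710) = 436.
In hexadecimal (0x-prefixed): 0x1B4.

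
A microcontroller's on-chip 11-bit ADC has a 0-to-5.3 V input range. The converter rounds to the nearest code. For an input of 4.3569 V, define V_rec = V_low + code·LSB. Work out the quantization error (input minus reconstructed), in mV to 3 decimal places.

-1.108 mV

LSB = 5.3/2^11 = 2.588 mV.
(4.3569 − 0)/0.00258789 = 1683.5719; round gives code 1684.
Code 1684 maps back to 0 + 1684×0.00258789 V = 4.3580078 V.
Difference: -0.00110781 V → -1.108 mV.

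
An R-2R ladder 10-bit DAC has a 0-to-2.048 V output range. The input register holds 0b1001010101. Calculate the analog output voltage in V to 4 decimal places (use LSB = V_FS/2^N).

1.1940 V

LSB = 2.048 V / 2^10 = 2.000 mV.
Code 0b1001010101 = 597 decimal.
V_out = 0 + 597 × 0.002 V = 1.194 V.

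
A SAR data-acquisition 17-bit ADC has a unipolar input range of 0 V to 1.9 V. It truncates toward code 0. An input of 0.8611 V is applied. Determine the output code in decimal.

LSB = 1.9 V / 131072 = 14.50 µV.
Input sits at 59403.210 steps above V_low.
Floor → code 59403.

code 59403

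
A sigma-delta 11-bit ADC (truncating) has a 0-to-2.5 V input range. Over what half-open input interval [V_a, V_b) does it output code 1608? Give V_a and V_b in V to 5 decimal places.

[1.96289 V, 1.96411 V)

LSB = 2.5/2^11 = 1.221 mV.
V_a = V_low + 1608·LSB = 1.96289 V; V_b = V_low + 1609·LSB = 1.96411 V.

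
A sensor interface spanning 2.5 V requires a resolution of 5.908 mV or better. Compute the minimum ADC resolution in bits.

9 bits

Number of steps required ≥ 2.5 V / 5.908 mV = 423.16.
Need 2^N ≥ 423.16; 2^8 = 256, 2^9 = 512.
Minimum N = 9.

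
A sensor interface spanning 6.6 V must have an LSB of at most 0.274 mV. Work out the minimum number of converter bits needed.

Number of steps required ≥ 6.6 V / 0.274 mV = 24087.59.
Need 2^N ≥ 24087.59; 2^14 = 16384, 2^15 = 32768.
Minimum N = 15.

15 bits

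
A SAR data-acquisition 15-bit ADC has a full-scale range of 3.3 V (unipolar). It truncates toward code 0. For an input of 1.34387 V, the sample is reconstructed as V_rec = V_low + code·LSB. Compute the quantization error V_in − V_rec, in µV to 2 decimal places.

22.34 µV

LSB = 3.3/2^15 = 100.71 µV.
(V_in − V_low)/LSB = (1.34387 − 0)/0.000100708 = 13344.2219 → code 13344 (floor).
V_rec = 0 + 13344·0.000100708 = 1.3438477 V.
Difference: 2.23438e-05 V → 22.34 µV.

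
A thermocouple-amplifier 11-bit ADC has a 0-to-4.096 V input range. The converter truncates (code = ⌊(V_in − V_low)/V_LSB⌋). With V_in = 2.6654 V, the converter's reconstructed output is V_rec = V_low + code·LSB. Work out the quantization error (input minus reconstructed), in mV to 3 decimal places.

1.400 mV

LSB = 4.096/2^11 = 2.000 mV.
(2.6654 − 0)/0.002 = 1332.7000; ⌊·⌋ gives code 1332.
Reconstructed: 2.664 V.
V_in − V_rec = 0.0014 V = 1.400 mV.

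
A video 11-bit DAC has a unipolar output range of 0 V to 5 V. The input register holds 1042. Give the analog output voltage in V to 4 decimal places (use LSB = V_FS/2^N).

2.5439 V

LSB = 5 V / 2^11 = 2.441 mV.
V_out = 0 + 1042 × 0.00244141 V = 2.54395 V.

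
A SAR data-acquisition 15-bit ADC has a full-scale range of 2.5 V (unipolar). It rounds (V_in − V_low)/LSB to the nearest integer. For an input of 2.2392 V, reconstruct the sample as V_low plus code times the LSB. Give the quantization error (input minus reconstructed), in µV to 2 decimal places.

LSB = 2.5/2^15 = 76.29 µV.
(V_in − V_low)/LSB = (2.2392 − 0)/7.62939e-05 = 29349.6422 → code 29350 (round).
Reconstructed: 2.2392273 V.
Difference: -2.72949e-05 V → -27.29 µV.

-27.29 µV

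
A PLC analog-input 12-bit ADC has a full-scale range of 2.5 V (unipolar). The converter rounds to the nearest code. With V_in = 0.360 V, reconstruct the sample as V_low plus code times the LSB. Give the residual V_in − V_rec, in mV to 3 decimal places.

Step size: 2.5 V ÷ 2^12 = 0.610 mV.
(0.360 − 0)/0.000610352 = 589.8240; round gives code 590.
Code 590 maps back to 0 + 590×0.000610352 V = 0.36010742 V.
Error = 0.360 − 0.36010742 = -0.000107422 V = -0.107 mV.

-0.107 mV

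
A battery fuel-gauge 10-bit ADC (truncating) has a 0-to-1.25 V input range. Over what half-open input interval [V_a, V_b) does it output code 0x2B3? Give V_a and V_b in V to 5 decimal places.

[0.84351 V, 0.84473 V)

LSB = 1.25/2^10 = 1.221 mV.
Code 0x2B3 = 691 decimal.
V_a = V_low + 691·LSB = 0.843506 V; V_b = V_low + 692·LSB = 0.844727 V.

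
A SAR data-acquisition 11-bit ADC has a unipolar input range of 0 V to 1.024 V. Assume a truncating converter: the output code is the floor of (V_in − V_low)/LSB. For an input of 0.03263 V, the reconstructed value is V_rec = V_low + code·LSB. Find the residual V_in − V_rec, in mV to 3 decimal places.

LSB = 1.024/2^11 = 0.500 mV.
(V_in − V_low)/LSB = (0.03263 − 0)/0.0005 = 65.2600 → code 65 (floor).
Reconstructed: 0.0325 V.
Error = 0.03263 − 0.0325 = 0.00013 V = 0.130 mV.

0.130 mV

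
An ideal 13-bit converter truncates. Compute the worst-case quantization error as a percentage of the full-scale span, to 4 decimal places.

Truncating → worst-case error = 1 LSB = V_FS/2^13, so 100/8192 = 0.012207 % of full scale.

0.0122 %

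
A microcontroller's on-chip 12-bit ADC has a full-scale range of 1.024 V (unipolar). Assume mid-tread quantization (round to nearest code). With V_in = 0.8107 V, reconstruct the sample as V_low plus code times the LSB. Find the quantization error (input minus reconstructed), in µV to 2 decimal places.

LSB = 1.024/2^12 = 250.00 µV.
Scaled input = 3242.8000 LSBs, so code = 3243.
V_rec = 0 + 3243·0.00025 = 0.81075 V.
Difference: -5e-05 V → -50.00 µV.

-50.00 µV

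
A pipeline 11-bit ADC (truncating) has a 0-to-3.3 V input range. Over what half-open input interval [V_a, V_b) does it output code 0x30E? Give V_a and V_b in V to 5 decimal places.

[1.26006 V, 1.26167 V)

LSB = 3.3/2^11 = 1.611 mV.
Code 0x30E = 782 decimal.
V_a = V_low + 782·LSB = 1.26006 V; V_b = V_low + 783·LSB = 1.26167 V.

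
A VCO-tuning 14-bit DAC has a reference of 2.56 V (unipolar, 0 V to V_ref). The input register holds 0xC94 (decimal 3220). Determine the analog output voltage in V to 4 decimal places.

0.5031 V

LSB = 2.56 V / 2^14 = 156.25 µV.
Code 0xC94 = 3220 decimal.
V_out = 0 + 3220 × 0.00015625 V = 0.503125 V.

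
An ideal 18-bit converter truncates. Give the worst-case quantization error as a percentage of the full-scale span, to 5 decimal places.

0.00038 %

Truncating → worst-case error = 1 LSB = V_FS/2^18, so 100/262144 = 0.00038147 % of full scale.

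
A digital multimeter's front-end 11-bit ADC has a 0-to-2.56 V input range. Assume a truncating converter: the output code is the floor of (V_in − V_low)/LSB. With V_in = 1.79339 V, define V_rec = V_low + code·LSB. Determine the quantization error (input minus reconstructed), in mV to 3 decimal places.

0.890 mV

LSB = 2.56/2^11 = 1.250 mV.
(V_in − V_low)/LSB = (1.79339 − 0)/0.00125 = 1434.7120 → code 1434 (floor).
Code 1434 maps back to 0 + 1434×0.00125 V = 1.7925 V.
V_in − V_rec = 0.00089 V = 0.890 mV.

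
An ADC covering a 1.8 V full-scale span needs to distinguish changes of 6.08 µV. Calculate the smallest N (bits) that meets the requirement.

Number of steps required ≥ 1.8 V / 6.08 µV = 296052.63.
Need 2^N ≥ 296052.63; 2^18 = 262144, 2^19 = 524288.
Minimum N = 19.

19 bits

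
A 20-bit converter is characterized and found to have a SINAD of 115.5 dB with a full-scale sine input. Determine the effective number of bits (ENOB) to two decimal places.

ENOB = (SINAD − 1.76) / 6.02 = (115.5 − 1.76)/6.02 = 18.894.

18.89 bits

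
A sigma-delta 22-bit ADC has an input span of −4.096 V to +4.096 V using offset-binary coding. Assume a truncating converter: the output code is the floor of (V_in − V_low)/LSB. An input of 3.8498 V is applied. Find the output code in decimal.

code 4068249

Full-scale span = 8.192 V; LSB = 8.192/2^22 = 1.95 µV.
Input sits at 4068249.600 steps above V_low.
Floor → code 4068249.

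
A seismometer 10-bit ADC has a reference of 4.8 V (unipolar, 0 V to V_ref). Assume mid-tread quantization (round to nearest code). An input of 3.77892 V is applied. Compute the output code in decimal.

Full-scale span = 4.8 V; LSB = 4.8/2^10 = 4.688 mV.
Input sits at 806.170 steps above V_low.
round(806.170) = 806.

code 806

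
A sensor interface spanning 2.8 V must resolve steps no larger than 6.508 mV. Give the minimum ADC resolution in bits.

9 bits

Number of steps required ≥ 2.8 V / 6.508 mV = 430.24.
Need 2^N ≥ 430.24; 2^8 = 256, 2^9 = 512.
Minimum N = 9.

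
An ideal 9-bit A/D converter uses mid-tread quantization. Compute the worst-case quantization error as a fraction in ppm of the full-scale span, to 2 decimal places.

976.56 ppm

Rounding → worst-case error = ½ LSB = V_FS/2^10, so 1e+06/1024 = 976.562 ppm of full scale.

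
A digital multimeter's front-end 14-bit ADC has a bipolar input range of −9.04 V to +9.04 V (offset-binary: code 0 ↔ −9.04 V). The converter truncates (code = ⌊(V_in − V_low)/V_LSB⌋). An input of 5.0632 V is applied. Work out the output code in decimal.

With 16384 levels over 18.08 V, one step is 1.104 mV.
(5.0632 − (−9.04)) / 0.00110352 = 12780.245 LSBs.
So the output code is 12780.

code 12780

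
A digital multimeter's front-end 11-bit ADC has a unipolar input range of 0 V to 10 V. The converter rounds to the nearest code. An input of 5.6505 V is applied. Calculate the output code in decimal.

Full-scale span = 10 V; LSB = 10/2^11 = 4.883 mV.
(V_in − V_low)/LSB = (5.6505 − 0) / 0.00488281 = 1157.222.
Round → code 1157.

code 1157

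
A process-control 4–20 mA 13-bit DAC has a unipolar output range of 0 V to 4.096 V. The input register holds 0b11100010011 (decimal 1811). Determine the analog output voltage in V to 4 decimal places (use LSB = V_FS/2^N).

LSB = 4.096 V / 2^13 = 0.500 mV.
Code 0b11100010011 = 1811 decimal.
V_out = 0 + 1811 × 0.0005 V = 0.9055 V.

0.9055 V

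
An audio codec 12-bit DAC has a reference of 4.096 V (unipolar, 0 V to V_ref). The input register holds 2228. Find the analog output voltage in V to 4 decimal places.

LSB = 4.096 V / 2^12 = 1.000 mV.
V_out = 0 + 2228 × 0.001 V = 2.228 V.

2.2280 V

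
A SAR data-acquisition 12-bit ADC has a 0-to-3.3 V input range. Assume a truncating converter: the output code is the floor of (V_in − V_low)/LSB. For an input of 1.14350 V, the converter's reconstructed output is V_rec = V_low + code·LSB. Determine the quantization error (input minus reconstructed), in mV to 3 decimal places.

One LSB is 3.3 V / 4096 = 0.806 mV.
Scaled input = 1419.3261 LSBs, so code = 1419.
Code 1419 maps back to 0 + 1419×0.000805664 V = 1.1432373 V.
Error = 1.14350 − 1.1432373 = 0.000262695 V = 0.263 mV.

0.263 mV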